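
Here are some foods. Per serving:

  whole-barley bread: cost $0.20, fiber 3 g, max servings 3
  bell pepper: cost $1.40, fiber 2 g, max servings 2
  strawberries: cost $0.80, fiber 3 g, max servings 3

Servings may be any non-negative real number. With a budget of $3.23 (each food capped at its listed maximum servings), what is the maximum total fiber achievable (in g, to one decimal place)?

18.3 g

Fiber per dollar: whole-barley bread 15, strawberries 3.75, bell pepper 1.429.
Take 3 servings of whole-barley bread: spends $0.60, +9.0 g fiber (running total 9.0 g).
Take 3 servings of strawberries: spends $2.40, +9.0 g fiber (running total 18.0 g).
Take 0.1643 servings of bell pepper: spends $0.23, +0.3 g fiber (running total 18.3 g).
Greedy by best ratio exhausts the cost allowance optimally: 18.3 g.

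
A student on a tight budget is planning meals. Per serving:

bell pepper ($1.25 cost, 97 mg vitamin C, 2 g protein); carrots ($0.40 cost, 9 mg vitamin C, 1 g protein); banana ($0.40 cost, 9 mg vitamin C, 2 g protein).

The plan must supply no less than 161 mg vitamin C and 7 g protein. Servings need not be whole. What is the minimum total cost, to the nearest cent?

$2.65

The cheapest plan sits at a corner of the feasible region — with two constraints it uses at most two foods.
bell pepper only: max(161/97, 7/2) = 3.5 servings → $4.38.
carrots only: max(161/9, 7/1) = 17.89 servings → $7.16.
banana only: max(161/9, 7/2) = 17.89 servings → $7.16.
bell pepper + carrots with both tight: 1.241 servings and 4.519 servings → $3.36.
bell pepper + banana with both tight: 1.472 servings and 2.028 servings → $2.65.
carrots + banana with both targets exact would need a negative amount; discard.
The minimum over all feasible corners is $2.65.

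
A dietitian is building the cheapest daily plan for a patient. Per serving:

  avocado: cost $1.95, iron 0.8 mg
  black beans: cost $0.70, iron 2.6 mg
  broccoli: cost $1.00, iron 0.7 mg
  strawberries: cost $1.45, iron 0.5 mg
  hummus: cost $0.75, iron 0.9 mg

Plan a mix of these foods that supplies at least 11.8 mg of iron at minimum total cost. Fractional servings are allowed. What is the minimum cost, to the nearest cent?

Cost per mg of iron: black beans $0.2692, hummus $0.8333, broccoli $1.4286, avocado $2.4375, strawberries $2.9000.
With no serving limits, use only black beans: 11.8 mg / 2.6 mg = 4.538 servings × $0.70 = $3.18.

$3.18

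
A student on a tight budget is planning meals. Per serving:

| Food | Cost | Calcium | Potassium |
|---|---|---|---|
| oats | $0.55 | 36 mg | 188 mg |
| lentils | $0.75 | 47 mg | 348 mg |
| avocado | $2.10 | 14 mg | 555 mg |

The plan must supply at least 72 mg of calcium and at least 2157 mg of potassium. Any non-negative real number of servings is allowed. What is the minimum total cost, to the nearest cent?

$4.65

This is a tiny linear program; its minimum lies at a vertex of the feasible set. List the vertices and price them.
oats only: max(72/36, 2157/188) = 11.47 servings → $6.31.
lentils only: max(72/47, 2157/348) = 6.198 servings → $4.65.
avocado only: max(72/14, 2157/555) = 5.143 servings → $10.80.
oats + lentils: intersection lies outside the first quadrant.
oats + avocado with both tight: 0.5627 servings and 3.696 servings → $8.07.
lentils + avocado with both tight: 0.4602 servings and 3.598 servings → $7.90.
Cheapest feasible corner: $4.65.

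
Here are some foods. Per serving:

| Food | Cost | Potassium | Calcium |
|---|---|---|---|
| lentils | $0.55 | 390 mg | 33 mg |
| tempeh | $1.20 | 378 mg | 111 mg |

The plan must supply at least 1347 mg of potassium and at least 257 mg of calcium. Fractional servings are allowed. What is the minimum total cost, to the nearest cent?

$3.11

Two binding constraints pin down two serving amounts, so the optimal mix uses at most two foods. The candidates are each food alone (scaled to the tighter of potassium/calcium) and each pair with both constraints tight.
lentils only: max(1347/390, 257/33) = 7.788 servings → $4.28.
tempeh only: max(1347/378, 257/111) = 3.563 servings → $4.28.
lentils + tempeh with both tight: 1.699 servings and 1.81 servings → $3.11.
So the least-cost plan costs $3.11.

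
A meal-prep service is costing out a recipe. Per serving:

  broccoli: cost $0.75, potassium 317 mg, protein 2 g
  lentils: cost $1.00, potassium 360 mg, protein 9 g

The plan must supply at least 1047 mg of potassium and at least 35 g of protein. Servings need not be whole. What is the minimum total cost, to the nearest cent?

Two binding constraints pin down two serving amounts, so the optimal mix uses at most two foods. The candidates are each food alone (scaled to the tighter of potassium/protein) and each pair with both constraints tight.
broccoli only: max(1047/317, 35/2) = 17.5 servings → $13.12.
lentils only: max(1047/360, 35/9) = 3.889 servings → $3.89.
broccoli + lentils: intersection lies outside the first quadrant.
The minimum over all feasible corners is $3.89.

$3.89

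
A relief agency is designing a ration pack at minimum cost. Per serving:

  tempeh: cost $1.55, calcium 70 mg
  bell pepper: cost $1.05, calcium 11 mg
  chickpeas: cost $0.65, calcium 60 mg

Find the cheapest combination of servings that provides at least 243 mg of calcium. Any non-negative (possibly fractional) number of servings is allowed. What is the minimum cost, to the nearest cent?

Cost per mg of calcium: chickpeas $0.0108, tempeh $0.0221, bell pepper $0.0955.
With no serving limits, use only chickpeas: 243 mg / 60 mg = 4.05 servings × $0.65 = $2.63.

$2.63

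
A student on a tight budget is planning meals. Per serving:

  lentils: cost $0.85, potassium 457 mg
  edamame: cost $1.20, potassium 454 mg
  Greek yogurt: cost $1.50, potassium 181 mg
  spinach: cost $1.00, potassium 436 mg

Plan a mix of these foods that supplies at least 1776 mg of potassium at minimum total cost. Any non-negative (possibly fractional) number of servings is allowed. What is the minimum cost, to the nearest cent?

Cost per mg of potassium: lentils $0.0019, spinach $0.0023, edamame $0.0026, Greek yogurt $0.0083.
With no serving limits, use only lentils: 1776 mg / 457 mg = 3.886 servings × $0.85 = $3.30.

$3.30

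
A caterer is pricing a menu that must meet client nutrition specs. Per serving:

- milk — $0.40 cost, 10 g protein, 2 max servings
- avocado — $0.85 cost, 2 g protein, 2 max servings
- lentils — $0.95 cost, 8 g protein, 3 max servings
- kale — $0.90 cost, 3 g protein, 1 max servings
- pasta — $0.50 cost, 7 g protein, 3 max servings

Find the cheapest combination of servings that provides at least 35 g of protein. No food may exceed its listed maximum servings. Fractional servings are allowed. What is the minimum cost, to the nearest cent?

Cost per g of protein: milk $0.0400, pasta $0.0714, lentils $0.1187, kale $0.3000, avocado $0.4250.
Take 2 servings of milk: +20.0 g protein for $0.80 (total $0.80, still need 15.0 g).
Take 2.143 servings of pasta: +15.0 g protein for $1.07 (total $1.87, still need 0.0 g).
Greedy by cheapest-per-g is optimal for a single linear constraint, so the minimum cost is $1.87.

$1.87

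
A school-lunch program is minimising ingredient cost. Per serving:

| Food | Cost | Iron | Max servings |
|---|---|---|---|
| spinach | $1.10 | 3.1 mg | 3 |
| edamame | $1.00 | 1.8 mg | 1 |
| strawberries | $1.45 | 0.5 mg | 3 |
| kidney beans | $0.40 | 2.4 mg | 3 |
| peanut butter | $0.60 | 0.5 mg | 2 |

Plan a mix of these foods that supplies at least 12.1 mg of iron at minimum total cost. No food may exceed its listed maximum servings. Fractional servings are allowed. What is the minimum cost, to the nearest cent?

$2.94

Cost per mg of iron: kidney beans $0.1667, spinach $0.3548, edamame $0.5556, peanut butter $1.2000, strawberries $2.9000.
Take 3 servings of kidney beans: +7.2 mg iron for $1.20 (total $1.20, still need 4.9 mg).
Take 1.581 servings of spinach: +4.9 mg iron for $1.74 (total $2.94, still need 0.0 mg).
Filling from the cheapest source first is optimal under one linear minimum: $2.94.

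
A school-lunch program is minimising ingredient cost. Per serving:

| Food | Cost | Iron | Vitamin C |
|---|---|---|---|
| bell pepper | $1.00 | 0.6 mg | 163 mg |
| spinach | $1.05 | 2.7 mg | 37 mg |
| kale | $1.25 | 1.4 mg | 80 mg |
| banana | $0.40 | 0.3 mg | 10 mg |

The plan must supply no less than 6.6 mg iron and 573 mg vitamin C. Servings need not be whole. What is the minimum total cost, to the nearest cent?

$4.96

Check every corner: each single food scaled to meet both minima, and each pair solved so both constraints bind.
bell pepper only: max(6.6/0.6, 573/163) = 11 servings → $11.00.
spinach only: max(6.6/2.7, 573/37) = 15.49 servings → $16.26.
kale only: max(6.6/1.4, 573/80) = 7.162 servings → $8.95.
banana only: max(6.6/0.3, 573/10) = 57.3 servings → $22.92.
bell pepper + spinach with both tight: 3.118 servings and 1.752 servings → $4.96.
bell pepper + kale with both tight: 1.522 servings and 4.062 servings → $6.60.
bell pepper + banana with both tight: 2.469 servings and 17.06 servings → $9.29.
spinach + kale with both targets exact would need a negative amount; discard.
spinach + banana with both targets exact would need a negative amount; discard.
kale + banana: intersection lies outside the first quadrant.
The minimum over all feasible corners is $4.96.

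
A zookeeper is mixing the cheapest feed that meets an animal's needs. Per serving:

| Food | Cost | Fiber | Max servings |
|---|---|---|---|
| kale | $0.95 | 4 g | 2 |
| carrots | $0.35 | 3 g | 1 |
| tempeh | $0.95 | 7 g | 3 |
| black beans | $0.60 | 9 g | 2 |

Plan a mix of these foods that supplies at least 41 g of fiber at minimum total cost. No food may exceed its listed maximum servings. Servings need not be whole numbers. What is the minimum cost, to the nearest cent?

$4.26

Cost per g of fiber: black beans $0.0667, carrots $0.1167, tempeh $0.1357, kale $0.2375.
Take 2 servings of black beans: +18.0 g fiber for $1.20 (total $1.20, still need 23.0 g).
Take 1 serving of carrots: +3.0 g fiber for $0.35 (total $1.55, still need 20.0 g).
Take 2.857 servings of tempeh: +20.0 g fiber for $2.71 (total $4.26, still need 0.0 g).
Filling from the cheapest source first is optimal under one linear minimum: $4.26.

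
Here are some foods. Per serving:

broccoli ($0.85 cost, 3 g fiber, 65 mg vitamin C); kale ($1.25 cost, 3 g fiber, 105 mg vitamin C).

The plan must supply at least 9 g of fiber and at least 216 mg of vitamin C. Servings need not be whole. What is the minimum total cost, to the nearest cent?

With two linear requirements the optimum uses one or two foods; enumerate the corners.
broccoli only: max(9/3, 216/65) = 3.323 servings → $2.82.
kale only: max(9/3, 216/105) = 3 servings → $3.75.
broccoli + kale with both tight: 2.475 servings and 0.525 servings → $2.76.
So the least-cost plan costs $2.76.

$2.76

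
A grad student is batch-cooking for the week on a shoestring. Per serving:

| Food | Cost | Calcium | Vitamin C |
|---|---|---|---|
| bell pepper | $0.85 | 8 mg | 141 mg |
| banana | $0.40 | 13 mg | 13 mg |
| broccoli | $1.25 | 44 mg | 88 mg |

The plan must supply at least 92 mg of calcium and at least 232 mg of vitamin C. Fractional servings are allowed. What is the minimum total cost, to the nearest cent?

Compare the cost at each extreme point of the feasible region.
bell pepper only: max(92/8, 232/141) = 11.5 servings → $9.78.
banana only: max(92/13, 232/13) = 17.85 servings → $7.14.
broccoli only: max(92/44, 232/88) = 2.636 servings → $3.30.
bell pepper + banana with both tight: 1.053 servings and 6.429 servings → $3.47.
bell pepper + broccoli with both tight: 0.384 servings and 2.021 servings → $2.85.
banana + broccoli: the both-tight solution has a negative serving — not a feasible corner.
Cheapest feasible corner: $2.85.

$2.85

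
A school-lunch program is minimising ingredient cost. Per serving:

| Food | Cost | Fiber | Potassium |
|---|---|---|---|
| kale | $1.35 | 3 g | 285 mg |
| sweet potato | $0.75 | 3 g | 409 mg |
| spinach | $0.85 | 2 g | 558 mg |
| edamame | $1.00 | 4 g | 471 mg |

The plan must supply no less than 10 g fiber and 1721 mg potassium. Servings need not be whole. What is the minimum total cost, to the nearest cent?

$2.94

Compare the cost at each extreme point of the feasible region.
kale only: max(10/3, 1721/285) = 6.039 servings → $8.15.
sweet potato only: max(10/3, 1721/409) = 4.208 servings → $3.16.
spinach only: max(10/2, 1721/558) = 5 servings → $4.25.
edamame only: max(10/4, 1721/471) = 3.654 servings → $3.65.
kale + sweet potato: intersection lies outside the first quadrant.
kale + spinach with both tight: 1.937 servings and 2.095 servings → $4.40.
kale + edamame: intersection lies outside the first quadrant.
sweet potato + spinach with both tight: 2.498 servings and 1.254 servings → $2.94.
sweet potato + edamame: the both-tight solution has a negative serving — not a feasible corner.
spinach + edamame with both tight: 1.685 servings and 1.657 servings → $3.09.
The minimum over all feasible corners is $2.94.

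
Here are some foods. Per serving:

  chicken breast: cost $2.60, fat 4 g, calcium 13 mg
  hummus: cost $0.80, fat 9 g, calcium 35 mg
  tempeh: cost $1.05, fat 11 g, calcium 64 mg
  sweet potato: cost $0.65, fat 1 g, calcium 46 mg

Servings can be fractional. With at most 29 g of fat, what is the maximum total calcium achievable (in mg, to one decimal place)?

1334.0 mg

Calcium per g fat: sweet potato 46, tempeh 5.818, hummus 3.889, chicken breast 3.25.
With no serving limits, spend the whole fat allowance on sweet potato: 29 g / 1 g × 46 mg = 1334.0 mg.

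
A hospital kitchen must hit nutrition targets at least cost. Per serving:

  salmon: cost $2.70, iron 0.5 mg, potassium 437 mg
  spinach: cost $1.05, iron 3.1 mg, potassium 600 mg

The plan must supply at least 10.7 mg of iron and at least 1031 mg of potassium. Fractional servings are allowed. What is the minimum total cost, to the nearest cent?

$3.62

salmon only: max(10.7/0.5, 1031/437) = 21.4 servings → $57.78.
spinach only: max(10.7/3.1, 1031/600) = 3.452 servings → $3.62.
salmon + spinach: the both-tight solution has a negative serving — not a feasible corner.
So the least-cost plan costs $3.62.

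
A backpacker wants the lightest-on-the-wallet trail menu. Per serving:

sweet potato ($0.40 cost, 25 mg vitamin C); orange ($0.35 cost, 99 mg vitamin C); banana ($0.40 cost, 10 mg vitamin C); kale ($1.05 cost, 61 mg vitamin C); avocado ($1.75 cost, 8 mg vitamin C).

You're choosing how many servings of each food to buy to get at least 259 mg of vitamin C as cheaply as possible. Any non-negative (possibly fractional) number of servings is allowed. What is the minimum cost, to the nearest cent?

$0.92

Cost per mg of vitamin C: orange $0.0035, sweet potato $0.0160, kale $0.0172, banana $0.0400, avocado $0.2188.
With no serving limits, use only orange: 259 mg / 99 mg = 2.616 servings × $0.35 = $0.92.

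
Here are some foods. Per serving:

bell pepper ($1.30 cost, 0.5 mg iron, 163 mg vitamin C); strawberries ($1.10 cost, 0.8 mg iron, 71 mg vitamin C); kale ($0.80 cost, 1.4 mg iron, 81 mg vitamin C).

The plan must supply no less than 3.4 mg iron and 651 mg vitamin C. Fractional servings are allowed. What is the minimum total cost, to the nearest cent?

The cheapest plan sits at a corner of the feasible region — with two constraints it uses at most two foods.
bell pepper only: max(3.4/0.5, 651/163) = 6.8 servings → $8.84.
strawberries only: max(3.4/0.8, 651/71) = 9.169 servings → $10.09.
kale only: max(3.4/1.4, 651/81) = 8.037 servings → $6.43.
bell pepper + strawberries with both tight: 2.944 servings and 2.41 servings → $6.48.
bell pepper + kale with both tight: 3.388 servings and 1.218 servings → $5.38.
strawberries + kale with both targets exact would need a negative amount; discard.
So the least-cost plan costs $5.38.

$5.38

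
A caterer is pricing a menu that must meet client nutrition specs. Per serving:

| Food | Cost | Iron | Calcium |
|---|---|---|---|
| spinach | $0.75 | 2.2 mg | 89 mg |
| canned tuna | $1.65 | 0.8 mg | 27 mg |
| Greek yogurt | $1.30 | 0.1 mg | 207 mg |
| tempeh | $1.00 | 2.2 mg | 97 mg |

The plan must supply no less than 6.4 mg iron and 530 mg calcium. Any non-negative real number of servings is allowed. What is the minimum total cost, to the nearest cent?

$3.87

spinach only: max(6.4/2.2, 530/89) = 5.955 servings → $4.47.
canned tuna only: max(6.4/0.8, 530/27) = 19.63 servings → $32.39.
Greek yogurt only: max(6.4/0.1, 530/207) = 64 servings → $83.20.
tempeh only: max(6.4/2.2, 530/97) = 5.464 servings → $5.46.
spinach + canned tuna: intersection lies outside the first quadrant.
spinach + Greek yogurt with both tight: 2.848 servings and 1.336 servings → $3.87.
spinach + tempeh with both targets exact would need a negative amount; discard.
canned tuna + Greek yogurt with both tight: 7.807 servings and 1.542 servings → $14.89.
canned tuna + tempeh: the both-tight solution has a negative serving — not a feasible corner.
Greek yogurt + tempeh with both tight: 1.223 servings and 2.853 servings → $4.44.
Cheapest feasible corner: $3.87.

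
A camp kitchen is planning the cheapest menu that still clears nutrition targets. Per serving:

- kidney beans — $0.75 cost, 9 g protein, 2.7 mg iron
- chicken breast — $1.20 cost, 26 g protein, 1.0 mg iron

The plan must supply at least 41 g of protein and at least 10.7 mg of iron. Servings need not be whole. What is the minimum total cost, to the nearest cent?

$3.19

For a min-cost LP with two ≥-constraints, a basic feasible solution has at most two positive variables.
kidney beans only: max(41/9, 10.7/2.7) = 4.556 servings → $3.42.
chicken breast only: max(41/26, 10.7/1.0) = 10.7 servings → $12.84.
kidney beans + chicken breast with both tight: 3.876 servings and 0.2353 servings → $3.19.
The minimum over all feasible corners is $3.19.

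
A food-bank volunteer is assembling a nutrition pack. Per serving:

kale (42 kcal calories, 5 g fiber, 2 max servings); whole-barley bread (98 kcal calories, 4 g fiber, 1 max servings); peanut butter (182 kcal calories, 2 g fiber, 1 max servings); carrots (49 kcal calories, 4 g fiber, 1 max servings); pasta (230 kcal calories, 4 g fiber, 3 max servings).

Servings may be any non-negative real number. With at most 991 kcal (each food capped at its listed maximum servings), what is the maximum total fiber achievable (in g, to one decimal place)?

Fiber per kcal: kale 0.119, carrots 0.08163, whole-barley bread 0.04082, pasta 0.01739, peanut butter 0.01099.
Take 2 servings of kale: uses 84 kcal, +10.0 g fiber (running total 10.0 g).
Take 1 serving of carrots: uses 49 kcal, +4.0 g fiber (running total 14.0 g).
Take 1 serving of whole-barley bread: uses 98 kcal, +4.0 g fiber (running total 18.0 g).
Take 3 servings of pasta: uses 690 kcal, +12.0 g fiber (running total 30.0 g).
Take 0.3846 servings of peanut butter: uses 70 kcal, +0.8 g fiber (running total 30.8 g).
Greedy by best ratio exhausts the calories allowance optimally: 30.8 g.

30.8 g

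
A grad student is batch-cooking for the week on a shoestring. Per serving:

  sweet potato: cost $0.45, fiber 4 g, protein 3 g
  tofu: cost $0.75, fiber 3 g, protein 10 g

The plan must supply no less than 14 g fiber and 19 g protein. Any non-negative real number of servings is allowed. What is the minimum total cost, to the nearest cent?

$2.03

At the optimum either one food covers both requirements or two foods hit both targets exactly; no other combination can be cheaper.
sweet potato only: max(14/4, 19/3) = 6.333 servings → $2.85.
tofu only: max(14/3, 19/10) = 4.667 servings → $3.50.
sweet potato + tofu with both tight: 2.677 servings and 1.097 servings → $2.03.
So the least-cost plan costs $2.03.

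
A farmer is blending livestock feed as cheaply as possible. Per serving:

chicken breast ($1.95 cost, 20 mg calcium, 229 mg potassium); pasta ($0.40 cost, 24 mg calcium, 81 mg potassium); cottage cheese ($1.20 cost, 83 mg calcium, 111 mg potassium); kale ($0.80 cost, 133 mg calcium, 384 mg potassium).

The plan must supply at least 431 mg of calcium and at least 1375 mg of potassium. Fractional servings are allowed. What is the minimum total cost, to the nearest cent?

$2.86

At the optimum either one food covers both requirements or two foods hit both targets exactly; no other combination can be cheaper.
chicken breast only: max(431/20, 1375/229) = 21.55 servings → $42.02.
pasta only: max(431/24, 1375/81) = 17.96 servings → $7.18.
cottage cheese only: max(431/83, 1375/111) = 12.39 servings → $14.86.
kale only: max(431/133, 1375/384) = 3.581 servings → $2.86.
chicken breast + pasta: the both-tight solution has a negative serving — not a feasible corner.
chicken breast + cottage cheese with both tight: 3.949 servings and 4.241 servings → $12.79.
chicken breast + kale with both tight: 0.7627 servings and 3.126 servings → $3.99.
pasta + cottage cheese with both tight: 16.33 servings and 0.4708 servings → $7.10.
pasta + kale with both tight: 11.16 servings and 1.227 servings → $5.44.
cottage cheese + kale: the both-tight solution has a negative serving — not a feasible corner.
The minimum over all feasible corners is $2.86.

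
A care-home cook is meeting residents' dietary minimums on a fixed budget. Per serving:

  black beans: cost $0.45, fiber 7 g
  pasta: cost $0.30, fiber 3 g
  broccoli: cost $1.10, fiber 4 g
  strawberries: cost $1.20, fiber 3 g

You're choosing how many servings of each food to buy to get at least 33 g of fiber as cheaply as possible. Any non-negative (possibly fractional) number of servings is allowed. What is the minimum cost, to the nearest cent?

Cost per g of fiber: black beans $0.0643, pasta $0.1000, broccoli $0.2750, strawberries $0.4000.
With no serving limits, use only black beans: 33 g / 7 g = 4.714 servings × $0.45 = $2.12.

$2.12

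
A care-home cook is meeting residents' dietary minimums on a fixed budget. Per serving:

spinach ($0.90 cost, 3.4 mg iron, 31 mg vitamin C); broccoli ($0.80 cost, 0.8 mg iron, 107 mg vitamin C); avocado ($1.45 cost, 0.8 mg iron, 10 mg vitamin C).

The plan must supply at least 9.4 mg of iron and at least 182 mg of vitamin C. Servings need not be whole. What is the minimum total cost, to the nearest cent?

The cheapest plan sits at a corner of the feasible region — with two constraints it uses at most two foods.
spinach only: max(9.4/3.4, 182/31) = 5.871 servings → $5.28.
broccoli only: max(9.4/0.8, 182/107) = 11.75 servings → $9.40.
avocado only: max(9.4/0.8, 182/10) = 18.2 servings → $26.39.
spinach + broccoli with both tight: 2.537 servings and 0.9658 servings → $3.06.
spinach + avocado: intersection lies outside the first quadrant.
broccoli + avocado with both tight: 0.6649 servings and 11.09 servings → $16.61.
The minimum over all feasible corners is $3.06.

$3.06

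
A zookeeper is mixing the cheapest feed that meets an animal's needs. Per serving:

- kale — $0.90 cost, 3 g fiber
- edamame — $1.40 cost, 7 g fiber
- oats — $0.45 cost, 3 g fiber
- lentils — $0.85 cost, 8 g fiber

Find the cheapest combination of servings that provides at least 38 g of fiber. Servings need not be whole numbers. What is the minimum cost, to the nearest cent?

Cost per g of fiber: lentils $0.1062, oats $0.1500, edamame $0.2000, kale $0.3000.
With no serving limits, use only lentils: 38 g / 8 g = 4.75 servings × $0.85 = $4.04.

$4.04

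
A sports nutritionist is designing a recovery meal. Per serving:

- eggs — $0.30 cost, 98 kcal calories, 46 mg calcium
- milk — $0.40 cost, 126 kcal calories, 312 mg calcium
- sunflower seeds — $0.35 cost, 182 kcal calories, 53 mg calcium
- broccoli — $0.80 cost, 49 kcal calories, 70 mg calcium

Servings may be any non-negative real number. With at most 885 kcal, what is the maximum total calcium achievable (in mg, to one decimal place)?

Calcium per kcal: milk 2.476, broccoli 1.429, eggs 0.4694, sunflower seeds 0.2912.
With no serving limits, spend the whole calories allowance on milk: 885 kcal / 126 kcal × 312 mg = 2191.4 mg.

2191.4 mg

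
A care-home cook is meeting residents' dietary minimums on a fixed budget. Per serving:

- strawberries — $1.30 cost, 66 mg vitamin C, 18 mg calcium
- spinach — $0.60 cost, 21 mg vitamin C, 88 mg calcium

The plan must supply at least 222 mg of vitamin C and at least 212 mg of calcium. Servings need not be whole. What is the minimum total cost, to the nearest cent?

Two binding constraints pin down two serving amounts, so the optimal mix uses at most two foods. The candidates are each food alone (scaled to the tighter of vitamin C/calcium) and each pair with both constraints tight.
strawberries only: max(222/66, 212/18) = 11.78 servings → $15.31.
spinach only: max(222/21, 212/88) = 10.57 servings → $6.34.
strawberries + spinach with both tight: 2.778 servings and 1.841 servings → $4.72.
So the least-cost plan costs $4.72.

$4.72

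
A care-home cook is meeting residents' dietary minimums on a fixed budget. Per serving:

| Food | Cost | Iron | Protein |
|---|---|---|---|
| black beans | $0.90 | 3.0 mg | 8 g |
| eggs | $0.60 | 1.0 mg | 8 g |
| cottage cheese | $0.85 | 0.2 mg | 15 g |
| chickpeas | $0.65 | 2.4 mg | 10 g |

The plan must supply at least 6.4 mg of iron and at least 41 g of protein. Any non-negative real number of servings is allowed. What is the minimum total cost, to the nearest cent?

For a min-cost LP with two ≥-constraints, a basic feasible solution has at most two positive variables.
black beans only: max(6.4/3.0, 41/8) = 5.125 servings → $4.61.
eggs only: max(6.4/1.0, 41/8) = 6.4 servings → $3.84.
cottage cheese only: max(6.4/0.2, 41/15) = 32 servings → $27.20.
chickpeas only: max(6.4/2.4, 41/10) = 4.1 servings → $2.67.
black beans + eggs with both tight: 0.6375 servings and 4.487 servings → $3.27.
black beans + cottage cheese with both tight: 2.023 servings and 1.654 servings → $3.23.
black beans + chickpeas with both targets exact would need a negative amount; discard.
eggs + cottage cheese: the both-tight solution has a negative serving — not a feasible corner.
eggs + chickpeas with both tight: 3.739 servings and 1.109 servings → $2.96.
cottage cheese + chickpeas with both tight: 1.012 servings and 2.582 servings → $2.54.
Cheapest feasible corner: $2.54.

$2.54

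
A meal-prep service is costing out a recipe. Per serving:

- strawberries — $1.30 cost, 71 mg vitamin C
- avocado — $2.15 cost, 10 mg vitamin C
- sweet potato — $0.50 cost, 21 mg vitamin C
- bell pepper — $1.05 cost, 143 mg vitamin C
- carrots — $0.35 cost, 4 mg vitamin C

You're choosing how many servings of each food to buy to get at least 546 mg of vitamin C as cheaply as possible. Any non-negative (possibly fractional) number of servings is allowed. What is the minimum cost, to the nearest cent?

Cost per mg of vitamin C: bell pepper $0.0073, strawberries $0.0183, sweet potato $0.0238, carrots $0.0875, avocado $0.2150.
With no serving limits, use only bell pepper: 546 mg / 143 mg = 3.818 servings × $1.05 = $4.01.

$4.01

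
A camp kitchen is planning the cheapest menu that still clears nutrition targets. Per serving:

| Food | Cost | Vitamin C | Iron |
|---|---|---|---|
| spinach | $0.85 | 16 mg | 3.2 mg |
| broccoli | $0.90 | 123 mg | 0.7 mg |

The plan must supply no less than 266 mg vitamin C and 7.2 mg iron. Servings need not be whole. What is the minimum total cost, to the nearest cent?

$3.29

Minimising a linear cost over {vitamin C ≥ 266, iron ≥ 7.2, servings ≥ 0} — the optimum is at a vertex, using one or two foods.
spinach only: max(266/16, 7.2/3.2) = 16.62 servings → $14.13.
broccoli only: max(266/123, 7.2/0.7) = 10.29 servings → $9.26.
spinach + broccoli with both tight: 1.829 servings and 1.925 servings → $3.29.
So the least-cost plan costs $3.29.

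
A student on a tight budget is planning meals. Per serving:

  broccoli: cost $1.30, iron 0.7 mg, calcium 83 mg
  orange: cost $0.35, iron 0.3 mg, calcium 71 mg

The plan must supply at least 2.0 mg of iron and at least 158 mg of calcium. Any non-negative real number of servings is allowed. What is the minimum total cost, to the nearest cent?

Two binding constraints pin down two serving amounts, so the optimal mix uses at most two foods. The candidates are each food alone (scaled to the tighter of iron/calcium) and each pair with both constraints tight.
broccoli only: max(2.0/0.7, 158/83) = 2.857 servings → $3.71.
orange only: max(2.0/0.3, 158/71) = 6.667 servings → $2.33.
broccoli + orange with both targets exact would need a negative amount; discard.
So the least-cost plan costs $2.33.

$2.33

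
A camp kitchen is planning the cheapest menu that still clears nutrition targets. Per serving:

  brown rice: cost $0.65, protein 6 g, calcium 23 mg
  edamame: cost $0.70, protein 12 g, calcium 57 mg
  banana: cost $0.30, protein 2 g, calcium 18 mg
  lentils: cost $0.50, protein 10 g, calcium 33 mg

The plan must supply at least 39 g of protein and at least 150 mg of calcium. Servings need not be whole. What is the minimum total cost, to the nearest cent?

$2.07

An LP optimum is at a vertex; with two nutrient constraints at most two foods are used. Check each candidate.
brown rice only: max(39/6, 150/23) = 6.522 servings → $4.24.
edamame only: max(39/12, 150/57) = 3.25 servings → $2.27.
banana only: max(39/2, 150/18) = 19.5 servings → $5.85.
lentils only: max(39/10, 150/33) = 4.545 servings → $2.27.
brown rice + edamame with both tight: 6.409 servings and 0.04545 servings → $4.20.
brown rice + banana with both tight: 6.484 servings and 0.04839 servings → $4.23.
brown rice + lentils with both targets exact would need a negative amount; discard.
edamame + banana with both targets exact would need a negative amount; discard.
edamame + lentils with both tight: 1.224 servings and 2.431 servings → $2.07.
banana + lentils with both tight: 1.868 servings and 3.526 servings → $2.32.
So the least-cost plan costs $2.07.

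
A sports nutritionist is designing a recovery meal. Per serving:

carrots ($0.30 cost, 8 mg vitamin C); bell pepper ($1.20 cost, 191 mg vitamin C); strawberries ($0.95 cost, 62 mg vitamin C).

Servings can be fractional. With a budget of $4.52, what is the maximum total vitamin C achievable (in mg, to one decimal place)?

719.4 mg

Vitamin C per dollar: bell pepper 159.2, strawberries 65.26, carrots 26.67.
With no serving limits, spend the whole cost allowance on bell pepper: $4.52 / $1.20 × 191 mg = 719.4 mg.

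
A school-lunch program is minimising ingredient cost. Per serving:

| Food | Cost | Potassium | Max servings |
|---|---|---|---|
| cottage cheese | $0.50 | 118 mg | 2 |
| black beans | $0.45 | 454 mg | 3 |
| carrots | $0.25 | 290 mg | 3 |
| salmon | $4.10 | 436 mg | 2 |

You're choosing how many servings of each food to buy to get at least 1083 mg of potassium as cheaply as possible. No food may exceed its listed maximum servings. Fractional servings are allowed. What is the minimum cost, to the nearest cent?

$0.96

Cost per mg of potassium: carrots $0.0009, black beans $0.0010, cottage cheese $0.0042, salmon $0.0094.
Take 3 servings of carrots: +870.0 mg potassium for $0.75 (total $0.75, still need 213.0 mg).
Take 0.4692 servings of black beans: +213.0 mg potassium for $0.21 (total $0.96, still need 0.0 mg).
Filling from the cheapest source first is optimal under one linear minimum: $0.96.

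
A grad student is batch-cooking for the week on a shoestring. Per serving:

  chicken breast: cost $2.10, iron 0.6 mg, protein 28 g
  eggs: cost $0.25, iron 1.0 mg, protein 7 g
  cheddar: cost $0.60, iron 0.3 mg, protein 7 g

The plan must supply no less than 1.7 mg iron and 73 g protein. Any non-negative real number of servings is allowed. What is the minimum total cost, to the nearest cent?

Compare the cost at each extreme point of the feasible region.
chicken breast only: max(1.7/0.6, 73/28) = 2.833 servings → $5.95.
eggs only: max(1.7/1.0, 73/7) = 10.43 servings → $2.61.
cheddar only: max(1.7/0.3, 73/7) = 10.43 servings → $6.26.
chicken breast + eggs with both tight: 2.567 servings and 0.1597 servings → $5.43.
chicken breast + cheddar with both tight: 2.381 servings and 0.9048 servings → $5.54.
eggs + cheddar with both targets exact would need a negative amount; discard.
So the least-cost plan costs $2.61.

$2.61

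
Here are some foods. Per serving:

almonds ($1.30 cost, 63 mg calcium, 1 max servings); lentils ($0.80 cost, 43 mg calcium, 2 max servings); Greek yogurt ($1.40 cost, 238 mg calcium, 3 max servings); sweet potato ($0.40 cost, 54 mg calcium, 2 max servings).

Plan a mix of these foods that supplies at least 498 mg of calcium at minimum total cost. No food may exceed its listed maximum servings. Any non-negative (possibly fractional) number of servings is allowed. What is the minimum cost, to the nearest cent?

Cost per mg of calcium: Greek yogurt $0.0059, sweet potato $0.0074, lentils $0.0186, almonds $0.0206.
Take 2.092 servings of Greek yogurt: +498.0 mg calcium for $2.93 (total $2.93, still need 0.0 mg).
Filling from the cheapest source first is optimal under one linear minimum: $2.93.

$2.93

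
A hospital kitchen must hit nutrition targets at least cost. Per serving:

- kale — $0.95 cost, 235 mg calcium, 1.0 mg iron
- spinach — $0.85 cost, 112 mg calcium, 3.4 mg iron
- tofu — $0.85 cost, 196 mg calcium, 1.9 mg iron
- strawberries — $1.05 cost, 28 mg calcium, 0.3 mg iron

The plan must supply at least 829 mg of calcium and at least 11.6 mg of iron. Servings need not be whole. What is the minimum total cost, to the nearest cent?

$4.16

Compare the cost at each extreme point of the feasible region.
kale only: max(829/235, 11.6/1.0) = 11.6 servings → $11.02.
spinach only: max(829/112, 11.6/3.4) = 7.402 servings → $6.29.
tofu only: max(829/196, 11.6/1.9) = 6.105 servings → $5.19.
strawberries only: max(829/28, 11.6/0.3) = 38.67 servings → $40.60.
kale + spinach with both tight: 2.212 servings and 2.761 servings → $4.45.
kale + tofu: intersection lies outside the first quadrant.
kale + strawberries with both targets exact would need a negative amount; discard.
spinach + tofu with both tight: 1.54 servings and 3.35 servings → $4.16.
spinach + strawberries with both tight: 1.235 servings and 24.67 servings → $26.95.
tofu + strawberries: the both-tight solution has a negative serving — not a feasible corner.
So the least-cost plan costs $4.16.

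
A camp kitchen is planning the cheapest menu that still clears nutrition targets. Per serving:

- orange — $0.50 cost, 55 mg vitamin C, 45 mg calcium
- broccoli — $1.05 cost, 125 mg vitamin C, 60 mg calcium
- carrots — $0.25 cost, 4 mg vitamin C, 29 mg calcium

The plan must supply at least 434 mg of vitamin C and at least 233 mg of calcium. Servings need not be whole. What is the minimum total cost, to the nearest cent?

$3.70

The cheapest plan sits at a corner of the feasible region — with two constraints it uses at most two foods.
orange only: max(434/55, 233/45) = 7.891 servings → $3.95.
broccoli only: max(434/125, 233/60) = 3.883 servings → $4.08.
carrots only: max(434/4, 233/29) = 108.5 servings → $27.12.
orange + broccoli with both tight: 1.327 servings and 2.888 servings → $3.70.
orange + carrots: the both-tight solution has a negative serving — not a feasible corner.
broccoli + carrots with both tight: 3.443 servings and 0.9114 servings → $3.84.
Cheapest feasible corner: $3.70.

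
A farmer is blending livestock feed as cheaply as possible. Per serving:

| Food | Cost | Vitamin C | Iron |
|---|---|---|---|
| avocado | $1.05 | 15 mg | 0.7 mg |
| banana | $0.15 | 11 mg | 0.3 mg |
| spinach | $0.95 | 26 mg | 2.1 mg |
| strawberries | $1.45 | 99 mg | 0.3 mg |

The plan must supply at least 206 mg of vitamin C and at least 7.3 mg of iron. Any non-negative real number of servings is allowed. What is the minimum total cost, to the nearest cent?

For a min-cost LP with two ≥-constraints, a basic feasible solution has at most two positive variables.
avocado only: max(206/15, 7.3/0.7) = 13.73 servings → $14.42.
banana only: max(206/11, 7.3/0.3) = 24.33 servings → $3.65.
spinach only: max(206/26, 7.3/2.1) = 7.923 servings → $7.53.
strawberries only: max(206/99, 7.3/0.3) = 24.33 servings → $35.28.
avocado + banana with both tight: 5.781 servings and 10.84 servings → $7.70.
avocado + spinach: the both-tight solution has a negative serving — not a feasible corner.
avocado + strawberries with both tight: 10.2 servings and 0.5355 servings → $11.49.
banana + spinach with both tight: 15.87 servings and 1.209 servings → $3.53.
banana + strawberries: intersection lies outside the first quadrant.
spinach + strawberries with both tight: 3.303 servings and 1.213 servings → $4.90.
So the least-cost plan costs $3.53.

$3.53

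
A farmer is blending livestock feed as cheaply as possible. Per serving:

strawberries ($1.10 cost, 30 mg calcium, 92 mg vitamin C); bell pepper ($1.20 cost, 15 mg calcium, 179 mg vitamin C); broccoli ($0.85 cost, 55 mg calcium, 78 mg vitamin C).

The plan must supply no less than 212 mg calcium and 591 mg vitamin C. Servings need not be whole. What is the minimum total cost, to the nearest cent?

This is a tiny linear program; its minimum lies at a vertex of the feasible set. List the vertices and price them.
strawberries only: max(212/30, 591/92) = 7.067 servings → $7.77.
bell pepper only: max(212/15, 591/179) = 14.13 servings → $16.96.
broccoli only: max(212/55, 591/78) = 7.577 servings → $6.44.
strawberries + bell pepper with both targets exact would need a negative amount; discard.
strawberries + broccoli with both tight: 5.871 servings and 0.6522 servings → $7.01.
bell pepper + broccoli with both tight: 1.841 servings and 3.353 servings → $5.06.
So the least-cost plan costs $5.06.

$5.06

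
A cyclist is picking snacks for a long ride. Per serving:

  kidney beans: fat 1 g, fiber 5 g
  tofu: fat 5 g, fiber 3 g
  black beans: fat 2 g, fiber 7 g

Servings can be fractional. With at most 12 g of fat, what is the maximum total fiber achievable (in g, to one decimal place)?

Fiber per g fat: kidney beans 5, black beans 3.5, tofu 0.6.
With no serving limits, spend the whole fat allowance on kidney beans: 12 g / 1 g × 5 g = 60.0 g.

60.0 g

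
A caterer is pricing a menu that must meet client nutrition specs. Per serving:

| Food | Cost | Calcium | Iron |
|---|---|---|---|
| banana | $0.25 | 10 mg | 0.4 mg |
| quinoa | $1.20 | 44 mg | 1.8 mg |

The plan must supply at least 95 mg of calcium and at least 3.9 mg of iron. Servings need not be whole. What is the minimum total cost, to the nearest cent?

This is a tiny linear program; its minimum lies at a vertex of the feasible set. List the vertices and price them.
banana only: max(95/10, 3.9/0.4) = 9.75 servings → $2.44.
quinoa only: max(95/44, 3.9/1.8) = 2.167 servings → $2.60.
banana + quinoa: the both-tight solution has a negative serving — not a feasible corner.
So the least-cost plan costs $2.44.

$2.44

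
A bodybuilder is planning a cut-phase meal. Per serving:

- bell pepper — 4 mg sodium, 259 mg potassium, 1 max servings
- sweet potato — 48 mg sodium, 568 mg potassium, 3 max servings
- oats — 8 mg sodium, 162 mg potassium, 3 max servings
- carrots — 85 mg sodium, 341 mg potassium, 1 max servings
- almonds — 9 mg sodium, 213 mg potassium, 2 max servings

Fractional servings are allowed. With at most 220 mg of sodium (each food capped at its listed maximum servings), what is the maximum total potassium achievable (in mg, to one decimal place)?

2995.4 mg

Potassium per mg sodium: bell pepper 64.75, almonds 23.67, oats 20.25, sweet potato 11.83, carrots 4.012.
Take 1 serving of bell pepper: uses 4 mg sodium, +259.0 mg potassium (running total 259.0 mg).
Take 2 servings of almonds: uses 18 mg sodium, +426.0 mg potassium (running total 685.0 mg).
Take 3 servings of oats: uses 24 mg sodium, +486.0 mg potassium (running total 1171.0 mg).
Take 3 servings of sweet potato: uses 144 mg sodium, +1704.0 mg potassium (running total 2875.0 mg).
Take 0.3529 servings of carrots: uses 30 mg sodium, +120.4 mg potassium (running total 2995.4 mg).
Filling greedily by potassium-per-mg sodium is optimal for one linear limit, giving 2995.4 mg.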